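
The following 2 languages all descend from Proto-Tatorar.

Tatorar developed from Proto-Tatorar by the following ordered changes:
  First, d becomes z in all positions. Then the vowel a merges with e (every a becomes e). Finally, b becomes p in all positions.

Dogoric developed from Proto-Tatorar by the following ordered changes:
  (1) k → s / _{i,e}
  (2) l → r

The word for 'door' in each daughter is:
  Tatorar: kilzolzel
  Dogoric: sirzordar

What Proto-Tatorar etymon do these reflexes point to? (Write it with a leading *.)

Position 6: Tatorar has l, Dogoric has r. Tatorar preserves l here (none of its changes turn any other segment into l), so the proto-segment is *l.
Position 9: Tatorar has l, Dogoric has r. Tatorar preserves l here (none of its changes turn any other segment into l), so the proto-segment is *l.
This points to *kilzoldal. Verify forward in each daughter:
Tatorar: *kilzoldal > kilzolzal > kilzolzel  (by unconditioned shift, vowel merger)
Dogoric: *kilzoldal > silzoldal > sirzordar  (by palatalisation, unconditioned shift)
No other proto-form is consistent with every reflex, so the reconstruction is *kilzoldal.

*kilzoldal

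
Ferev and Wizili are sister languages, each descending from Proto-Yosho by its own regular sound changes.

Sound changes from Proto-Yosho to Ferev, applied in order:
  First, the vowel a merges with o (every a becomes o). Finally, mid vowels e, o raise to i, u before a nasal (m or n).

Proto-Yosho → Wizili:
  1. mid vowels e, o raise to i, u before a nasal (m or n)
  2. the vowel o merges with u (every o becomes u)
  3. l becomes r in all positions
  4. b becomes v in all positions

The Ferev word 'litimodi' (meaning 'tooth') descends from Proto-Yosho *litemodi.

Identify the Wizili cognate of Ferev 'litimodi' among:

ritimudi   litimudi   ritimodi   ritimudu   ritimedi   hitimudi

Wizili: *litemodi > litimodi > litimudi > ritimudi  (by pre-nasal raising, vowel merger, unconditioned shift)
The other candidates each miss or misapply at least one Wizili change.

ritimudi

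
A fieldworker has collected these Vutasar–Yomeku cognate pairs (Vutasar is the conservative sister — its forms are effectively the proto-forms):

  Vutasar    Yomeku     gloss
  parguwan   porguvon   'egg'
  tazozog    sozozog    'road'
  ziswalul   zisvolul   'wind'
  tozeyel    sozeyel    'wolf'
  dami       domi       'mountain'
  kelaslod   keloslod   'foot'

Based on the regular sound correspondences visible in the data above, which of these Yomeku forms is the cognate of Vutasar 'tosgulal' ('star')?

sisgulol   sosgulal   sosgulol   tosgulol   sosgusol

tozeyel ~ sozeyel — Vutasar t corresponds to Yomeku s word-initially before a back vowel.
tazozog ~ sozozog, ziswalul ~ zisvolul — Vutasar a corresponds to Yomeku o after a consonant, before a consonant other than r, m, n, p, b, f, v.
Applying these to Vutasar 'tosgulal':
  tosgulal → sosgulal   (t→s word-initially before a back vowel)
  sosgulal → sosgulol   (a→o after a consonant, before a consonant other than r, m, n, p, b, f, v)
So the Yomeku cognate is 'sosgulol'.

sosgulol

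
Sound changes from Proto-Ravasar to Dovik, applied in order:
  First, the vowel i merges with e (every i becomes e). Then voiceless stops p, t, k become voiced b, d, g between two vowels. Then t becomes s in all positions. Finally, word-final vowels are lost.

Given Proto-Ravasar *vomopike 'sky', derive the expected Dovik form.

vomobeg

Dovik: *vomopike
  vomopike → vomopeke   [vowel merger]
  vomopeke → vomobege   [intervocalic voicing]
  vomobege (rule 3 does not apply)
  vomobege → vomobeg   [apocope]
  giving Dovik vomobeg.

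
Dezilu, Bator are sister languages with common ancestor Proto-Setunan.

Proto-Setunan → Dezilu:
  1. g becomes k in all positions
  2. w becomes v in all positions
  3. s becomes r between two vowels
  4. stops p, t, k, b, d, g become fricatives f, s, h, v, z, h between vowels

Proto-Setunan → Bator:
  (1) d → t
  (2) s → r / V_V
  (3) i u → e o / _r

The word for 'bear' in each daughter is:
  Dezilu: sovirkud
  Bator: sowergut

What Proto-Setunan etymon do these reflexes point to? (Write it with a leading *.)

Position 3: Dezilu has v, Bator has w. Bator preserves w here (none of its changes turn any other segment into w), so the proto-segment is *w.
Position 4: Dezilu has i, Bator has e. Dezilu preserves i here (none of its changes turn any other segment into i), so the proto-segment is *i.
This points to *sowirgud. Verify forward in each daughter:
Dezilu: *sowirgud
  sowirgud → sowirkud   [unconditioned shift]
  sowirkud → sovirkud   [unconditioned shift]
  sovirkud (rule 3 does not apply)
  sovirkud (rule 4 does not apply)
  giving Dezilu sovirkud.
Bator: *sowirgud > sowirgut > sowergut  (by unconditioned shift, pre-rhotic lowering)
*sowirgud is the unique common source.

*sowirgud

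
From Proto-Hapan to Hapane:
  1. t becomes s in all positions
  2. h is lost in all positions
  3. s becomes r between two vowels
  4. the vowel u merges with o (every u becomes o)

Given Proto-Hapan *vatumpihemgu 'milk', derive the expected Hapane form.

varompiemgo

Hapane: start from *vatumpihemgu.
  rule 1 (unconditioned shift): vatumpihemgu → vasumpihemgu
  rule 2 (h-loss): vasumpihemgu → vasumpiemgu
  rule 3 (rhotacism): vasumpiemgu → varumpiemgu
  rule 4 (vowel merger): varumpiemgu → varompiemgo
  ⇒ Hapane varompiemgo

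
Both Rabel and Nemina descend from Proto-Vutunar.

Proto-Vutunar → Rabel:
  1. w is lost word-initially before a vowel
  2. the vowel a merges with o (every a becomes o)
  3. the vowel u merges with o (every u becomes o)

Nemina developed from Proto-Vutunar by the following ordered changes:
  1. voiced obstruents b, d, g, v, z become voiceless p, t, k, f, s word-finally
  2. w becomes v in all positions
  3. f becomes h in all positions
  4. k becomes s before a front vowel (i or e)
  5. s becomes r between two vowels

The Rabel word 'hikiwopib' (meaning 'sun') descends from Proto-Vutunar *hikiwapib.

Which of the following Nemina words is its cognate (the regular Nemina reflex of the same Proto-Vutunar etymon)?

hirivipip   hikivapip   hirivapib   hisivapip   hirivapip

Nemina: *hikiwapib
  hikiwapib → hikiwapip   [final devoicing]
  hikiwapip → hikivapip   [unconditioned shift]
  hikivapip (rule 3 does not apply)
  hikivapip → hisivapip   [palatalisation]
  hisivapip → hirivapip   [rhotacism]
  giving Nemina hirivapip.

hirivapip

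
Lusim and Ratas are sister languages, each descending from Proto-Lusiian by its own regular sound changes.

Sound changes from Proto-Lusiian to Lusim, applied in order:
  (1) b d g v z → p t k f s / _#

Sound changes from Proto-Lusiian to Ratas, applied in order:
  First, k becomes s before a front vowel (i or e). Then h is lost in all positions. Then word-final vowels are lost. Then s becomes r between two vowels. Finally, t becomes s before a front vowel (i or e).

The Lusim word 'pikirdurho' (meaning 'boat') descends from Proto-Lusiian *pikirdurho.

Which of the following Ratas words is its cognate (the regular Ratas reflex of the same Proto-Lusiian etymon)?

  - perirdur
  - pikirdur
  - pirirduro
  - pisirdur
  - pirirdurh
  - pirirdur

Ratas: *pikirdurho
  pikirdurho → pisirdurho   [palatalisation]
  pisirdurho → pisirduro   [h-loss]
  pisirduro → pisirdur   [apocope]
  pisirdur → pirirdur   [rhotacism]
  pirirdur (rule 5 does not apply)
  giving Ratas pirirdur.
The other candidates each miss or misapply at least one Ratas change.

pirirdur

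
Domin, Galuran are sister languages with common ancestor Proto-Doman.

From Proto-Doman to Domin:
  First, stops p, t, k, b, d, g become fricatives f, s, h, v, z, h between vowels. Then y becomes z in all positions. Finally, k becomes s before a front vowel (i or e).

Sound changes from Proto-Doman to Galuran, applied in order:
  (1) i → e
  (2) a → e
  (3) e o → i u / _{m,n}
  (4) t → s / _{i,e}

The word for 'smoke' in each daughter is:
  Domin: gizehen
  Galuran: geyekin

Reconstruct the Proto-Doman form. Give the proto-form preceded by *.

Position 6: Domin has e, Galuran has i. Domin preserves e here (none of its changes turn any other segment into e), so the proto-segment is *e.
Position 3: Domin has z, Galuran has y. Galuran preserves y here (none of its changes turn any other segment into y), so the proto-segment is *y.
This points to *giyeken. Verify forward in each daughter:
Domin: start from *giyeken.
  rule 1 (intervocalic lenition): giyeken → giyehen
  rule 2 (unconditioned shift): giyehen → gizehen
  rule 3: no change — gizehen
  ⇒ Domin gizehen
Galuran: *giyeken
  giyeken → geyeken   [vowel merger]
  geyeken (rule 2 does not apply)
  geyeken → geyekin   [pre-nasal raising]
  geyekin (rule 4 does not apply)
  giving Galuran geyekin.
Only *giyeken yields all of Domin gizehen, Galuran geyekin.

*giyeken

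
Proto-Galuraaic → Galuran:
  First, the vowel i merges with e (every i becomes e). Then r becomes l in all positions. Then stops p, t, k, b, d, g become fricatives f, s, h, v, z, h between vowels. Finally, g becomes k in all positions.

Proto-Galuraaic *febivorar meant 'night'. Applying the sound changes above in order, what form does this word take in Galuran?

fevevolal

Galuran: start from *febivorar.
  rule 1 (vowel merger): febivorar → febevorar
  rule 2 (unconditioned shift): febevorar → febevolal
  rule 3 (intervocalic lenition): febevolal → fevevolal
  rule 4: no change — fevevolal
  ⇒ Galuran fevevolal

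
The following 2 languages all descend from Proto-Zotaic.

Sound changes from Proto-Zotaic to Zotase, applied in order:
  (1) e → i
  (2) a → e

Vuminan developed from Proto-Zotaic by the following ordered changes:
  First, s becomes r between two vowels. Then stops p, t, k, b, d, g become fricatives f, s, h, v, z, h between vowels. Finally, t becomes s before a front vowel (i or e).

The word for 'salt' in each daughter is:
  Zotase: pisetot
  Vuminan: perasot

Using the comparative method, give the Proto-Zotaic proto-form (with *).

*pesatot

Position 5: Zotase has t, Vuminan has s. Zotase preserves t here (none of its changes turn any other segment into t), so the proto-segment is *t.
Position 3: Zotase has s, Vuminan has r. Zotase preserves s here (none of its changes turn any other segment into s), so the proto-segment is *s.
This points to *pesatot. Verify forward in each daughter:
Zotase: *pesatot > pisatot > pisetot  (by vowel merger, vowel merger)
Vuminan: *pesatot > peratot > perasot  (by rhotacism, intervocalic lenition)
No other proto-form is consistent with every reflex, so the reconstruction is *pesatot.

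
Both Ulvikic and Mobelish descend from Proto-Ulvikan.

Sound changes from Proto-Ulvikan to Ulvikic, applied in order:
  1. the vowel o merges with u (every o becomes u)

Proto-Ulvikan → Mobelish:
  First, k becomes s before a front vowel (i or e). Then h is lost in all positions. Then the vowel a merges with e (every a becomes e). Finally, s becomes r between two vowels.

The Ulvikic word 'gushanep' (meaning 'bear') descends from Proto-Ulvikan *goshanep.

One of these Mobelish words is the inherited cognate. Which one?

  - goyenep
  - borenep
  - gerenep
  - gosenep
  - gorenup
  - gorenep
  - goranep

Mobelish: *goshanep > gosanep > gosenep > gorenep  (by h-loss, vowel merger, rhotacism)

gorenep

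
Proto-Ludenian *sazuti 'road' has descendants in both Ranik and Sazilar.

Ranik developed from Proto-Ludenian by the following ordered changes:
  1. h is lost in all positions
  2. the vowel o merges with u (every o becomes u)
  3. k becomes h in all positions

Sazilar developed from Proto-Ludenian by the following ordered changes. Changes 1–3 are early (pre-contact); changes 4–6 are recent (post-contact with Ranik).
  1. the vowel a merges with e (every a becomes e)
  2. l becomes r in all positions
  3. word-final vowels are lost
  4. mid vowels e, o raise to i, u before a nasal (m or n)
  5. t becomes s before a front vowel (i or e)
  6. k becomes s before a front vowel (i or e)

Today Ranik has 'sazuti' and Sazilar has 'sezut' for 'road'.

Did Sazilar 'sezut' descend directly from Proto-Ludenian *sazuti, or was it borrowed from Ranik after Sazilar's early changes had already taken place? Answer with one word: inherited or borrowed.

If inherited, *sazuti would pass through all of Sazilar's changes:
Sazilar: *sazuti > sezuti > sezut  (by vowel merger, apocope)
If borrowed from Ranik 'sazuti' after the early changes, it would undergo only the recent ones:
  rule 4 (pre-nasal raising): no change (sazuti)
  rule 5 (palatalisation): sazuti → sazusi
  rule 6 (palatalisation): no change (sazusi)
  ⇒ as a loan: sazusi
Sazilar 'sezut' matches the inherited outcome exactly, so it is an inherited cognate, not a loan.

inherited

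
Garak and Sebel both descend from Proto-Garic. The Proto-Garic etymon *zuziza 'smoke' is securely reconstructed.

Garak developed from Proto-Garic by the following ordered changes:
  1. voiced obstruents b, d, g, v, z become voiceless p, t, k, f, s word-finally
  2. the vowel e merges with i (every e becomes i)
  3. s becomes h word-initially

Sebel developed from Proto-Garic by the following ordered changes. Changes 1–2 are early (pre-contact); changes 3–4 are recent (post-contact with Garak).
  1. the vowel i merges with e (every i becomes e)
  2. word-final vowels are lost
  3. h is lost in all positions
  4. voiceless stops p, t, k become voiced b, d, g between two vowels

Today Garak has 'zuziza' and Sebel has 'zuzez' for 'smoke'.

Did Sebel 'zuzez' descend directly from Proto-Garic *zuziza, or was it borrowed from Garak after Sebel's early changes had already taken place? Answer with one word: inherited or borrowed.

inherited

If inherited, *zuziza would pass through all of Sebel's changes:
Sebel: *zuziza
  zuziza → zuzeza   [vowel merger]
  zuzeza → zuzez   [apocope]
  zuzez (rule 3 does not apply)
  zuzez (rule 4 does not apply)
  giving Sebel zuzez.
If borrowed from Garak 'zuziza' after the early changes, it would undergo only the recent ones:
  rule 3 (h-loss): no change (zuziza)
  rule 4 (intervocalic voicing): no change (zuziza)
  ⇒ as a loan: zuziza
Sebel 'zuzez' matches the inherited outcome exactly, so it is an inherited cognate, not a loan.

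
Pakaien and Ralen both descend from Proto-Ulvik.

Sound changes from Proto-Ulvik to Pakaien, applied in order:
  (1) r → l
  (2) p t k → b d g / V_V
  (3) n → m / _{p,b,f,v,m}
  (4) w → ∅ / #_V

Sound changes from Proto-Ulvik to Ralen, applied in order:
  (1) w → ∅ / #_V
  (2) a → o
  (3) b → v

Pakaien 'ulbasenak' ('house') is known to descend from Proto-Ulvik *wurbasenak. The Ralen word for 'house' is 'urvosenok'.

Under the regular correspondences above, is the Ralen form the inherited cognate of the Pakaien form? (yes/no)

yes

Derive the expected Ralen reflex of *wurbasenak:
Ralen: start from *wurbasenak.
  rule 1 (glide loss): wurbasenak → urbasenak
  rule 2 (vowel merger): urbasenak → urbosenok
  rule 3 (unconditioned shift): urbosenok → urvosenok
  ⇒ Ralen urvosenok
Ralen 'urvosenok' matches the regular reflex exactly, so the pair is cognate.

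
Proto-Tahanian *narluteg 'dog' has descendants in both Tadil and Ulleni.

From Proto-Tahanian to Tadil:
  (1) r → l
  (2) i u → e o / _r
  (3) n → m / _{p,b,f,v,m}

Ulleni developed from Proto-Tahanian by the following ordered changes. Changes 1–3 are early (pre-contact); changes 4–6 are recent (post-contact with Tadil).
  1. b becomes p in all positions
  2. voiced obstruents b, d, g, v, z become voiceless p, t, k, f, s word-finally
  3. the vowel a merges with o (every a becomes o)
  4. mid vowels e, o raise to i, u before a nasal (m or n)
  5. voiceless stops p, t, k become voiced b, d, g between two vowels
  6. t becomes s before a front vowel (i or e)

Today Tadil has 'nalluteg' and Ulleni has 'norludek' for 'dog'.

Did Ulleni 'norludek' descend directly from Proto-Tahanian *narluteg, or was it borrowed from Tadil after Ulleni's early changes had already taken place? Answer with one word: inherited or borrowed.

If inherited, *narluteg would pass through all of Ulleni's changes:
Ulleni: *narluteg
  narluteg (rule 1 does not apply)
  narluteg → narlutek   [final devoicing]
  narlutek → norlutek   [vowel merger]
  norlutek (rule 4 does not apply)
  norlutek → norludek   [intervocalic voicing]
  norludek (rule 6 does not apply)
  giving Ulleni norludek.
If borrowed from Tadil 'nalluteg' after the early changes, it would undergo only the recent ones:
  rule 4 (pre-nasal raising): no change (nalluteg)
  rule 5 (intervocalic voicing): nalluteg → nalludeg
  rule 6 (palatalisation): no change (nalludeg)
  ⇒ as a loan: nalludeg
Ulleni 'norludek' matches the inherited outcome exactly, so it is an inherited cognate, not a loan.

inherited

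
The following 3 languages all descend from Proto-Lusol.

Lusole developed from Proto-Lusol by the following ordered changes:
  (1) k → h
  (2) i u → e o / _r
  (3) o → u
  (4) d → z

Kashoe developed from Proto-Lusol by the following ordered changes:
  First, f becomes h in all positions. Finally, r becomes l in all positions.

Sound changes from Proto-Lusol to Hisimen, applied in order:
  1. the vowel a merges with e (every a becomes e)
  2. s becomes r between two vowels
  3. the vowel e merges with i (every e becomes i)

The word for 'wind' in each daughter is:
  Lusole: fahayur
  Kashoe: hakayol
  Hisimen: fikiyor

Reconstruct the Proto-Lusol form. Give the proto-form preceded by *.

Position 1: Lusole has f, Kashoe has h, Hisimen has f. Lusole preserves f here (none of its changes turn any other segment into f), so the proto-segment is *f.
Position 2: Lusole has a, Kashoe has a, Hisimen has i. Lusole preserves a here (none of its changes turn any other segment into a), so the proto-segment is *a.
Position 6: Lusole has u, Kashoe has o, Hisimen has o. Kashoe preserves o here (none of its changes turn any other segment into o), so the proto-segment is *o.
This points to *fakayor. Verify forward in each daughter:
Lusole: *fakayor
  fakayor → fahayor   [unconditioned shift]
  fahayor (rule 2 does not apply)
  fahayor → fahayur   [vowel merger]
  fahayur (rule 4 does not apply)
  giving Lusole fahayur.
Kashoe: *fakayor
  fakayor → hakayor   [unconditioned shift]
  hakayor → hakayol   [unconditioned shift]
  giving Kashoe hakayol.
Hisimen: *fakayor > fekeyor > fikiyor  (by vowel merger, vowel merger)
Only *fakayor yields all of Lusole fahayur, Kashoe hakayol, Hisimen fikiyor.

*fakayor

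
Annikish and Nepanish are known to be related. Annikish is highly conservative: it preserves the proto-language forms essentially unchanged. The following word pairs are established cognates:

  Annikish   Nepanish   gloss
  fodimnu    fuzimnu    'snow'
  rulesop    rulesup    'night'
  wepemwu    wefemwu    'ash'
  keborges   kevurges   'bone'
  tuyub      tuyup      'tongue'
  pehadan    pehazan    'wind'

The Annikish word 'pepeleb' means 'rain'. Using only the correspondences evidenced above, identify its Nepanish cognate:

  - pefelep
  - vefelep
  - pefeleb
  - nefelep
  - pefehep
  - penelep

wepemwu ~ wefemwu — Annikish p corresponds to Nepanish f between vowels (before a front vowel).
tuyub ~ tuyup — Annikish b corresponds to Nepanish p word-finally.
Applying these to Annikish 'pepeleb':
  pepeleb → pefeleb   (p→f between vowels (before a front vowel))
  pefeleb → pefelep   (b→p word-finally)
So the Nepanish cognate is 'pefelep'.

pefelep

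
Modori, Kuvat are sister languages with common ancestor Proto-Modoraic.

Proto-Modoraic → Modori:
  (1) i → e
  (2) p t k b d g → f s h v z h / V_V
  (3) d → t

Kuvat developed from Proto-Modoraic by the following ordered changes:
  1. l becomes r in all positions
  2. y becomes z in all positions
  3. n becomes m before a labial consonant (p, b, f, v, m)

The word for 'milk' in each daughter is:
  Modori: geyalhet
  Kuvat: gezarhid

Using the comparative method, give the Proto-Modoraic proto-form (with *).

*geyalhid

Position 5: Modori has l, Kuvat has r. Modori preserves l here (none of its changes turn any other segment into l), so the proto-segment is *l.
Position 8: Modori has t, Kuvat has d. Kuvat preserves d here (none of its changes turn any other segment into d), so the proto-segment is *d.
This points to *geyalhid. Verify forward in each daughter:
Modori: *geyalhid
  geyalhid → geyalhed   [vowel merger]
  geyalhed (rule 2 does not apply)
  geyalhed → geyalhet   [unconditioned shift]
  giving Modori geyalhet.
Kuvat: *geyalhid > geyarhid > gezarhid  (by unconditioned shift, unconditioned shift)
*geyalhid is the unique common source.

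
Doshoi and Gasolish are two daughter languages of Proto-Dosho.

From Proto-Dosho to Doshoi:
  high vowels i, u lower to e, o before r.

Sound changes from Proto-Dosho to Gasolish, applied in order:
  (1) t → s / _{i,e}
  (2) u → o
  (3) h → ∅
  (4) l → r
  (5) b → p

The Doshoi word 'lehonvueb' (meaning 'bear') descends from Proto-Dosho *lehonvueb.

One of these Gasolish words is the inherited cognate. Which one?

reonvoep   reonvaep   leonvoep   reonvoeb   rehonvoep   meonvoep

reonvoep

Gasolish: start from *lehonvueb.
  rule 1: no change — lehonvueb
  rule 2 (vowel merger): lehonvueb → lehonvoeb
  rule 3 (h-loss): lehonvoeb → leonvoeb
  rule 4 (unconditioned shift): leonvoeb → reonvoeb
  rule 5 (unconditioned shift): reonvoeb → reonvoep
  ⇒ Gasolish reonvoep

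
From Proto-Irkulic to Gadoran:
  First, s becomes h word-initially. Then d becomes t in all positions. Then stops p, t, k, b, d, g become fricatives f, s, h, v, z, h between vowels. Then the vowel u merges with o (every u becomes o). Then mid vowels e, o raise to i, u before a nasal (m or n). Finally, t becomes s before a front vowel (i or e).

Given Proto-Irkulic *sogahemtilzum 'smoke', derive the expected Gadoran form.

hohahimsilzum

Gadoran: *sogahemtilzum
  sogahemtilzum → hogahemtilzum   [debuccalisation]
  hogahemtilzum (rule 2 does not apply)
  hogahemtilzum → hohahemtilzum   [intervocalic lenition]
  hohahemtilzum → hohahemtilzom   [vowel merger]
  hohahemtilzom → hohahimtilzum   [pre-nasal raising]
  hohahimtilzum → hohahimsilzum   [palatalisation]
  giving Gadoran hohahimsilzum.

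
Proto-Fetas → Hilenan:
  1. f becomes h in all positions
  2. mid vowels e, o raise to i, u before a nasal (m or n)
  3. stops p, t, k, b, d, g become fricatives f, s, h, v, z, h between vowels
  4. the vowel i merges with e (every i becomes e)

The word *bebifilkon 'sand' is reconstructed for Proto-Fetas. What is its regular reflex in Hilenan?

Hilenan: *bebifilkon
  bebifilkon → bebihilkon   [unconditioned shift]
  bebihilkon → bebihilkun   [pre-nasal raising]
  bebihilkun → bevihilkun   [intervocalic lenition]
  bevihilkun → bevehelkun   [vowel merger]
  giving Hilenan bevehelkun.

bevehelkun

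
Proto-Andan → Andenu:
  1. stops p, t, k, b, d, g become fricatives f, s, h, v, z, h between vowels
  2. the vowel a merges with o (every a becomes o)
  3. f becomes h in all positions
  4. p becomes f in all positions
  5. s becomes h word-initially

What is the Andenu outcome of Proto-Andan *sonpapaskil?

Andenu: *sonpapaskil
  sonpapaskil → sonpafaskil   [intervocalic lenition]
  sonpafaskil → sonpofoskil   [vowel merger]
  sonpofoskil → sonpohoskil   [unconditioned shift]
  sonpohoskil → sonfohoskil   [unconditioned shift]
  sonfohoskil → honfohoskil   [debuccalisation]
  giving Andenu honfohoskil.

honfohoskil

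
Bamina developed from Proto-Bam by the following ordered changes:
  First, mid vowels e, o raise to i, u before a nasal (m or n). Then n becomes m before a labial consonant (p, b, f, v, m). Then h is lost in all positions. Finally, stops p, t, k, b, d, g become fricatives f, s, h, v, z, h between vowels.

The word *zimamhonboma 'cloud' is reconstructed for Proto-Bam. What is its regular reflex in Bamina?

zimamumbuma

Bamina: *zimamhonboma > zimamhunbuma > zimamhumbuma > zimamumbuma  (by pre-nasal raising, nasal place assimilation, h-loss)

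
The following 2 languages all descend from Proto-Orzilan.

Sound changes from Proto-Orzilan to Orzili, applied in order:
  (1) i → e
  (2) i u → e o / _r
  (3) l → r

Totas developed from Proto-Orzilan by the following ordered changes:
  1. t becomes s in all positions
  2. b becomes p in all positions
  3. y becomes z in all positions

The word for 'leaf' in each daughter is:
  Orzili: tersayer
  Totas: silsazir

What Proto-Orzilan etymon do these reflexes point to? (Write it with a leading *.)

Position 3: Orzili has r, Totas has l. Totas preserves l here (none of its changes turn any other segment into l), so the proto-segment is *l.
Position 6: Orzili has y, Totas has z. Orzili preserves y here (none of its changes turn any other segment into y), so the proto-segment is *y.
This points to *tilsayir. Verify forward in each daughter:
Orzili: *tilsayir
  tilsayir → telsayer   [vowel merger]
  telsayer (rule 2 does not apply)
  telsayer → tersayer   [unconditioned shift]
  giving Orzili tersayer.
Totas: *tilsayir > silsayir > silsazir  (by unconditioned shift, unconditioned shift)
No other proto-form is consistent with every reflex, so the reconstruction is *tilsayir.

*tilsayir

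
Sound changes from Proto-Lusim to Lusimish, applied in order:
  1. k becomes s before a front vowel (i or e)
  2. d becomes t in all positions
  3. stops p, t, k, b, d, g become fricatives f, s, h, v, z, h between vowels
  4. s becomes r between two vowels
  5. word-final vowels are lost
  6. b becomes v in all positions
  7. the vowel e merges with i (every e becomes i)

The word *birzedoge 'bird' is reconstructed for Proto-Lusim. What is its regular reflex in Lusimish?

Lusimish: start from *birzedoge.
  rule 1: no change — birzedoge
  rule 2 (unconditioned shift): birzedoge → birzetoge
  rule 3 (intervocalic lenition): birzetoge → birzesohe
  rule 4 (rhotacism): birzesohe → birzerohe
  rule 5 (apocope): birzerohe → birzeroh
  rule 6 (unconditioned shift): birzeroh → virzeroh
  rule 7 (vowel merger): virzeroh → virziroh
  ⇒ Lusimish virziroh

virziroh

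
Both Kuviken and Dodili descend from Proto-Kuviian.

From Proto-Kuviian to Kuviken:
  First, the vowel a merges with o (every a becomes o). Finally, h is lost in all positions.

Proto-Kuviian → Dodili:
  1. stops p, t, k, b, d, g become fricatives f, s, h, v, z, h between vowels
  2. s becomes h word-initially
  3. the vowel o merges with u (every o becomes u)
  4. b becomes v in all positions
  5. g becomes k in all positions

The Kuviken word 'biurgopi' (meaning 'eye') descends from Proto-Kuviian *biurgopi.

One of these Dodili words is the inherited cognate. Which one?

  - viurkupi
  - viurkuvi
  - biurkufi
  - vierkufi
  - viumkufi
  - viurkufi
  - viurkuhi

viurkufi

Dodili: start from *biurgopi.
  rule 1 (intervocalic lenition): biurgopi → biurgofi
  rule 2: no change — biurgofi
  rule 3 (vowel merger): biurgofi → biurgufi
  rule 4 (unconditioned shift): biurgufi → viurgufi
  rule 5 (unconditioned shift): viurgufi → viurkufi
  ⇒ Dodili viurkufi
The other candidates each miss or misapply at least one Dodili change.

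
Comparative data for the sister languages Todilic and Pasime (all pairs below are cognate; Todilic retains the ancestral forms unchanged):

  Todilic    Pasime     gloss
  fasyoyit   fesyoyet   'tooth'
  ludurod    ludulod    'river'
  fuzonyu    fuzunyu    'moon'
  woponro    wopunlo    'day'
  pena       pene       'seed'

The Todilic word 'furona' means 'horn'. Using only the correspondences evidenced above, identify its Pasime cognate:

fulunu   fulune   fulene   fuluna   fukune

fulune

ludurod ~ ludulod — Todilic r corresponds to Pasime l between vowels (before a back vowel).
fuzonyu ~ fuzunyu, woponro ~ wopunlo — Todilic o corresponds to Pasime u after a consonant, before a nasal.
pena ~ pene — Todilic a corresponds to Pasime e word-finally.
Applying these to Todilic 'furona':
  furona → fulona   (r→l between vowels (before a back vowel))
  fulona → fuluna   (o→u after a consonant, before a nasal)
  fuluna → fulune   (a→e word-finally)
So the Pasime cognate is 'fulune'.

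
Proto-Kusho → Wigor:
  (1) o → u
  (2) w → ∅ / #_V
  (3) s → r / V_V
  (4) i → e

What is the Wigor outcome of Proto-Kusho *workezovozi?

urkezuvuze

Wigor: *workezovozi
  workezovozi → wurkezuvuzi   [vowel merger]
  wurkezuvuzi → urkezuvuzi   [glide loss]
  urkezuvuzi (rule 3 does not apply)
  urkezuvuzi → urkezuvuze   [vowel merger]
  giving Wigor urkezuvuze.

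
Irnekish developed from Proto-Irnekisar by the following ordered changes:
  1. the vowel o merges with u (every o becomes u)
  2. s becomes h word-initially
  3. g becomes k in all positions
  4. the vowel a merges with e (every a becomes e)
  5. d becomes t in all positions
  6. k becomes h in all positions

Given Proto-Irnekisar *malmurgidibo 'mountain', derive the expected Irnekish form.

Irnekish: *malmurgidibo
  malmurgidibo → malmurgidibu   [vowel merger]
  malmurgidibu (rule 2 does not apply)
  malmurgidibu → malmurkidibu   [unconditioned shift]
  malmurkidibu → melmurkidibu   [vowel merger]
  melmurkidibu → melmurkitibu   [unconditioned shift]
  melmurkitibu → melmurhitibu   [unconditioned shift]
  giving Irnekish melmurhitibu.

melmurhitibu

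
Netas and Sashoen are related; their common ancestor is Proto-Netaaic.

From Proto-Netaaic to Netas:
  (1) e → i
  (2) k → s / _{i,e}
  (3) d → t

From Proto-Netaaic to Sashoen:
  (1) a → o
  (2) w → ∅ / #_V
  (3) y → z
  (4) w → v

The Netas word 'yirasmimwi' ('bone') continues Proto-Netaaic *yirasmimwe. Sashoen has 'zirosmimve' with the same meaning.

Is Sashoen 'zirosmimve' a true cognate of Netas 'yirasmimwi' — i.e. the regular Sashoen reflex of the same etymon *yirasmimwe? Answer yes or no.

yes

Derive the expected Sashoen reflex of *yirasmimwe:
Sashoen: *yirasmimwe
  yirasmimwe → yirosmimwe   [vowel merger]
  yirosmimwe (rule 2 does not apply)
  yirosmimwe → zirosmimwe   [unconditioned shift]
  zirosmimwe → zirosmimve   [unconditioned shift]
  giving Sashoen zirosmimve.
Sashoen 'zirosmimve' matches the regular reflex exactly, so the pair is cognate.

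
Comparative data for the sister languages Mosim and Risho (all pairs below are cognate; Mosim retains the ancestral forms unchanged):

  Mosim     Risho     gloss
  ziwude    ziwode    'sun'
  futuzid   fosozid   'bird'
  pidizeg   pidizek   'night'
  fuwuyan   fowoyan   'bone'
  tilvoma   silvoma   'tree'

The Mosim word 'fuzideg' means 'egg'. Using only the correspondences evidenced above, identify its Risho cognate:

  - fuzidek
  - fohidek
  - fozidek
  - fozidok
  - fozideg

ziwude ~ ziwode, futuzid ~ fosozid — Mosim u corresponds to Risho o after a consonant, before a consonant other than r, m, n, p, b, f, v.
pidizeg ~ pidizek — Mosim g corresponds to Risho k word-finally.
Applying these to Mosim 'fuzideg':
  fuzideg → fozideg   (u→o after a consonant, before a consonant other than r, m, n, p, b, f, v)
  fozideg → fozidek   (g→k word-finally)
So the Risho cognate is 'fozidek'.

fozidek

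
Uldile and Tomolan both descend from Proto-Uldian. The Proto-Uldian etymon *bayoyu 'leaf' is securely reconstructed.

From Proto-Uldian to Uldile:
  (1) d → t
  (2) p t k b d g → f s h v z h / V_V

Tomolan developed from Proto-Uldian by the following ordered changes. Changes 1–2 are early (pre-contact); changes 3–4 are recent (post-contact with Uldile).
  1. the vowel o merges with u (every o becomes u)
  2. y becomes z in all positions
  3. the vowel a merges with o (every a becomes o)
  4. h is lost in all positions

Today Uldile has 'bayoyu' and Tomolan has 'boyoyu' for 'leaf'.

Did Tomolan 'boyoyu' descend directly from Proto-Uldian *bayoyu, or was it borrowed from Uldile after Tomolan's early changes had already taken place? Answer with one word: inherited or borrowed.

If inherited, *bayoyu would pass through all of Tomolan's changes:
Tomolan: start from *bayoyu.
  rule 1 (vowel merger): bayoyu → bayuyu
  rule 2 (unconditioned shift): bayuyu → bazuzu
  rule 3 (vowel merger): bazuzu → bozuzu
  rule 4: no change — bozuzu
  ⇒ Tomolan bozuzu
If borrowed from Uldile 'bayoyu' after the early changes, it would undergo only the recent ones:
  rule 3 (vowel merger): bayoyu → boyoyu
  rule 4 (h-loss): no change (boyoyu)
  ⇒ as a loan: boyoyu
Tomolan 'boyoyu' matches the loan outcome 'boyoyu', not the inherited 'bozuzu' — it skipped the early Tomolan changes, so it was borrowed from Uldile.

borrowed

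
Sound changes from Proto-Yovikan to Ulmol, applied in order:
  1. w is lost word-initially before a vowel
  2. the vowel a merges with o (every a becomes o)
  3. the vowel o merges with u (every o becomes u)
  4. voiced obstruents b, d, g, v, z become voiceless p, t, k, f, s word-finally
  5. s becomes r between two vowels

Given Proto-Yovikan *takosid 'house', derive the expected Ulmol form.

Ulmol: *takosid > tokosid > tukusid > tukusit > tukurit  (by vowel merger, vowel merger, final devoicing, rhotacism)

tukurit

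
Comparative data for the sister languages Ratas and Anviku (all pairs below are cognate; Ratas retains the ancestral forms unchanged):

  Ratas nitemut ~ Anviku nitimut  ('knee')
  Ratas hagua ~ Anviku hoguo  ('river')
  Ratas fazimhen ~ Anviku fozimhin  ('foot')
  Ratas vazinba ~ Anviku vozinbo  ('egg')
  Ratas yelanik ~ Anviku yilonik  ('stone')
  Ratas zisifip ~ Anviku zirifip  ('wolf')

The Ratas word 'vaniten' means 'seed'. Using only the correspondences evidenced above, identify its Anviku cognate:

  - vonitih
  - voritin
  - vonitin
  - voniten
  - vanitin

yelanik ~ yilonik — Ratas a corresponds to Anviku o after a consonant, before a nasal.
fazimhen ~ fozimhin — Ratas e corresponds to Anviku i after a consonant, before a nasal.
Applying these to Ratas 'vaniten':
  vaniten → voniten   (a→o after a consonant, before a nasal)
  voniten → vonitin   (e→i after a consonant, before a nasal)
So the Anviku cognate is 'vonitin'.

vonitin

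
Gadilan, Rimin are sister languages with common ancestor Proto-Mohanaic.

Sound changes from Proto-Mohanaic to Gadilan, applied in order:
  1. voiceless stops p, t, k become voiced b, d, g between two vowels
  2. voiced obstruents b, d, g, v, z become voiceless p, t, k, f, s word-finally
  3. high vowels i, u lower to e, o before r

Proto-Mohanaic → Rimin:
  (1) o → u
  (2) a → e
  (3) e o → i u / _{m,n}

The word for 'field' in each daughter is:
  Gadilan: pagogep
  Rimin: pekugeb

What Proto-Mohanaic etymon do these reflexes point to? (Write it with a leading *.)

*pakogeb

Position 4: Gadilan has o, Rimin has u. Taking the neighbouring segments as reconstructed: Gadilan o can only go back to *o; Rimin u could go back to *o or *u — the one source consistent with every daughter is *o.
Position 3: Gadilan has g, Rimin has k. Rimin preserves k here (none of its changes turn any other segment into k), so the proto-segment is *k.
Verify the candidate proto-form against each daughter:
Gadilan: start from *pakogeb.
  rule 1 (intervocalic voicing): pakogeb → pagogeb
  rule 2 (final devoicing): pagogeb → pagogep
  rule 3: no change — pagogep
  ⇒ Gadilan pagogep
Rimin: *pakogeb > pakugeb > pekugeb  (by vowel merger, vowel merger)
Only *pakogeb yields all of Gadilan pagogep, Rimin pekugeb.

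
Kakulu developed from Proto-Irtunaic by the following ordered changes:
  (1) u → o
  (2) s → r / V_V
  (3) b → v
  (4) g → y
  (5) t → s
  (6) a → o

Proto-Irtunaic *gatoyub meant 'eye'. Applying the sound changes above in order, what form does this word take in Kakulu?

yosoyov

Kakulu: *gatoyub
  gatoyub → gatoyob   [vowel merger]
  gatoyob (rule 2 does not apply)
  gatoyob → gatoyov   [unconditioned shift]
  gatoyov → yatoyov   [unconditioned shift]
  yatoyov → yasoyov   [unconditioned shift]
  yasoyov → yosoyov   [vowel merger]
  giving Kakulu yosoyov.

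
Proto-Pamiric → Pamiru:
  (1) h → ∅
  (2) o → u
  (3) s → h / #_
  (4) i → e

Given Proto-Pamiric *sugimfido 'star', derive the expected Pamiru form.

hugemfedu

Pamiru: start from *sugimfido.
  rule 1: no change — sugimfido
  rule 2 (vowel merger): sugimfido → sugimfidu
  rule 3 (debuccalisation): sugimfidu → hugimfidu
  rule 4 (vowel merger): hugimfidu → hugemfedu
  ⇒ Pamiru hugemfedu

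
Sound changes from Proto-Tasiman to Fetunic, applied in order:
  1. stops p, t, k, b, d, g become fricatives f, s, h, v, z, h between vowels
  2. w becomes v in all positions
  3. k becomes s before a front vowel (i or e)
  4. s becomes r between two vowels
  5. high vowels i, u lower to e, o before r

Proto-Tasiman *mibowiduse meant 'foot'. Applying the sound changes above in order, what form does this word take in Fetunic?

mivovizore

Fetunic: start from *mibowiduse.
  rule 1 (intervocalic lenition): mibowiduse → mivowizuse
  rule 2 (unconditioned shift): mivowizuse → mivovizuse
  rule 3: no change — mivovizuse
  rule 4 (rhotacism): mivovizuse → mivovizure
  rule 5 (pre-rhotic lowering): mivovizure → mivovizore
  ⇒ Fetunic mivovizore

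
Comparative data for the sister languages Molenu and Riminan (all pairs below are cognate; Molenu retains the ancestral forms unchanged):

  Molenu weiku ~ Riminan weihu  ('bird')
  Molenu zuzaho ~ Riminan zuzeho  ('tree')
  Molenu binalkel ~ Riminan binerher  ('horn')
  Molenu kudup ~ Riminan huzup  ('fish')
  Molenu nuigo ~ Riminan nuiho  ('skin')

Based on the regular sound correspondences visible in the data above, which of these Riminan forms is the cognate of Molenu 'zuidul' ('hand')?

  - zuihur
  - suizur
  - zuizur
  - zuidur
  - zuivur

kudup ~ huzup — Molenu d corresponds to Riminan z between vowels (before a back vowel).
binalkel ~ binerher — Molenu l corresponds to Riminan r word-finally.
Applying these to Molenu 'zuidul':
  zuidul → zuizul   (d→z between vowels (before a back vowel))
  zuizul → zuizur   (l→r word-finally)
So the Riminan cognate is 'zuizur'.

zuizur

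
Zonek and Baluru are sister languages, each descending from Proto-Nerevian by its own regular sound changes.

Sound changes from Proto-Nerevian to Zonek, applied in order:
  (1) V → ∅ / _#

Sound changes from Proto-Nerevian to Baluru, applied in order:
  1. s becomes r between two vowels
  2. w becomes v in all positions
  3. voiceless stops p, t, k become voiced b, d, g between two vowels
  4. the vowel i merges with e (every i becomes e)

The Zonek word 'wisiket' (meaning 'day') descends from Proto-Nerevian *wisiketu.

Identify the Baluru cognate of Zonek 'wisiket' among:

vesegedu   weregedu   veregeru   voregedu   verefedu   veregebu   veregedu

veregedu

Baluru: start from *wisiketu.
  rule 1 (rhotacism): wisiketu → wiriketu
  rule 2 (unconditioned shift): wiriketu → viriketu
  rule 3 (intervocalic voicing): viriketu → virigedu
  rule 4 (vowel merger): virigedu → veregedu
  ⇒ Baluru veregedu
Only 'veregedu' matches the regular Baluru development of *wisiketu.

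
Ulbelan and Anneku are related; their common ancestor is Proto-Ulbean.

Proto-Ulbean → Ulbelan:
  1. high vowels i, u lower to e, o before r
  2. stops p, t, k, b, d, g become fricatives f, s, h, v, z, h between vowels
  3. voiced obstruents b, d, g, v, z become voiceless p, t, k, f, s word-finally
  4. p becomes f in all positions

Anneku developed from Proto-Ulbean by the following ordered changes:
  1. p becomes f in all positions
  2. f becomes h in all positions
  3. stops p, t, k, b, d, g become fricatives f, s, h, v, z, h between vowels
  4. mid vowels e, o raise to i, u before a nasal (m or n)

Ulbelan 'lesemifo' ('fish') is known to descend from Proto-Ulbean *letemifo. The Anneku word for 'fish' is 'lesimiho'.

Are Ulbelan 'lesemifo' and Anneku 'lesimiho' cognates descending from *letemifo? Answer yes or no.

yes

Derive the expected Anneku reflex of *letemifo:
Anneku: start from *letemifo.
  rule 1: no change — letemifo
  rule 2 (unconditioned shift): letemifo → letemiho
  rule 3 (intervocalic lenition): letemiho → lesemiho
  rule 4 (pre-nasal raising): lesemiho → lesimiho
  ⇒ Anneku lesimiho
Anneku 'lesimiho' matches the regular reflex exactly, so the pair is cognate.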